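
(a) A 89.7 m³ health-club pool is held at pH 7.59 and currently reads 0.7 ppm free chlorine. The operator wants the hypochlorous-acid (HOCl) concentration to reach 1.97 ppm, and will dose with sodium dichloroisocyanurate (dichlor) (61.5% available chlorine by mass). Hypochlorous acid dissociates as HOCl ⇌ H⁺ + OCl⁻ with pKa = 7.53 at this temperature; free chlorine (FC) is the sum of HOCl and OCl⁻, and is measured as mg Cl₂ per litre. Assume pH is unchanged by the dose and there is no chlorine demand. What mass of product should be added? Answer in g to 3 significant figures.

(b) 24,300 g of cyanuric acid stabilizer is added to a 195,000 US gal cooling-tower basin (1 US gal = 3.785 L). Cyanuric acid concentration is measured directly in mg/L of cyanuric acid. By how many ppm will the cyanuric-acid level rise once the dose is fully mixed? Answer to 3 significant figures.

(a) 515 g; (b) 32.9 ppm

(a) Volume: 89.7 m³ = 89,700 L.
(a) [OCl⁻]/[HOCl] = 10^(pH − pKa) = 10^(7.59 − 7.53) = 1.148; fraction as HOCl = 1/(1 + 1.148) = 0.4655.
(a) Free chlorine required for 1.97 ppm HOCl: 1.97 / 0.4655 = 4.232 ppm.
(a) FC to add: 4.232 − 0.7 = 3.532 mg/L as Cl₂.
(a) Cl₂ equivalent: 3.532 mg/L × 89,700 L = 316.8 g.
(a) Product at 61.5% available Cl: 316.8 / 0.615 = 515.1 g.

(b) Volume: 195,000 US gal × 3.785 L/gal = 738,075 L.
(b) Rise: 24,300 g / 738,075 L × 1000 = 32.92 mg/L.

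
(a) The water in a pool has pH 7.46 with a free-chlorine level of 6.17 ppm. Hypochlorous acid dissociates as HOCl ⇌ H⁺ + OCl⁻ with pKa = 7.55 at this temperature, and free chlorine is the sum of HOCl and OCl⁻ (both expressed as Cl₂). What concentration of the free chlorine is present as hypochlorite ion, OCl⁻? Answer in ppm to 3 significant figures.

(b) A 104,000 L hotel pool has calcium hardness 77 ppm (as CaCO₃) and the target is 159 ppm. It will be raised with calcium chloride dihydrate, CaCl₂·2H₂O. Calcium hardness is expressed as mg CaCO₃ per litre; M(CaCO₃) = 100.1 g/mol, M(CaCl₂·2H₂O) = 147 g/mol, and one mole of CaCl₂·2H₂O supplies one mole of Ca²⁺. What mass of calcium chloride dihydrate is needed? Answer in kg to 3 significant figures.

(a) 2.77 ppm; (b) 12.5 kg

(a) [OCl⁻]/[HOCl] = 10^(pH − pKa) = 10^(7.46 − 7.55) = 10^-0.09 = 0.8128.
(a) Fraction as HOCl = 1 / (1 + 0.8128) = 0.5516.
(a) OCl⁻ = (1 − 0.5516) × 6.17 ppm = 2.766 ppm.

(b) Hardness to add: (159 − 77) = 82 mg/L as CaCO₃ × 104,000 L = 8528 g as CaCO₃.
(b) Moles of Ca²⁺ (1 mol Ca²⁺ ≡ 1 mol CaCO₃): 8528 / 100.1 g/mol = 85.19 mol.
(b) Mass of CaCl₂·2H₂O: 85.19 × 147 = 12,520 g.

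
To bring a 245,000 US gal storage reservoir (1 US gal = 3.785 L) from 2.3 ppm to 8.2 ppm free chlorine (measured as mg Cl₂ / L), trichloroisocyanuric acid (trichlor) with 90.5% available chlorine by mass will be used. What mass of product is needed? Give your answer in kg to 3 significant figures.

Volume: 245,000 US gal × 3.785 L/gal = 927,325 L.
Chlorine deficit: 8.2 − 2.3 = 5.9 ppm = 5.9 mg/L as Cl₂.
Cl₂ equivalent needed: 5.9 mg/L × 927,325 L = 5,471,000 mg = 5471 g.
Product at 90.5% available chlorine: 5471 / 0.905 = 6046 g.

6.05 kg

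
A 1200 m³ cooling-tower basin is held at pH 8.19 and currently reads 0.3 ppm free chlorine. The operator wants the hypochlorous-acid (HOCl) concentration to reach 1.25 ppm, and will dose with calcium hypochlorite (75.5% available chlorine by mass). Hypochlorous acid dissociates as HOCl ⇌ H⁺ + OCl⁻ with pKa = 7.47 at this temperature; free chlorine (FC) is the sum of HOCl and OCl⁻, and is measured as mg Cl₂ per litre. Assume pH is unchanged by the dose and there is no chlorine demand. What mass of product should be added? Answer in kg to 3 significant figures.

Volume: 1200 m³ = 1,200,000 L.
[OCl⁻]/[HOCl] = 10^(pH − pKa) = 10^(8.19 − 7.47) = 5.248; fraction as HOCl = 1/(1 + 5.248) = 0.16.
Free chlorine required for 1.25 ppm HOCl: 1.25 / 0.16 = 7.81 ppm.
FC to add: 7.81 − 0.3 = 7.51 mg/L as Cl₂.
Cl₂ equivalent: 7.51 mg/L × 1,200,000 L = 9012 g.
Product at 75.5% available Cl: 9012 / 0.755 = 11,940 g.

11.9 kg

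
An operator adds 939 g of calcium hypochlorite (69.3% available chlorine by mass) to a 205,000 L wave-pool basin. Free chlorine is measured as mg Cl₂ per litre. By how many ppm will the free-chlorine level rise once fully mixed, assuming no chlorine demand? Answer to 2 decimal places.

3.17 ppm

Available chlorine delivered: 939 g × 0.693 = 650.7 g as Cl₂.
Concentration rise: 650.7 g / 205,000 L = 3.174 mg/L = 3.17 ppm.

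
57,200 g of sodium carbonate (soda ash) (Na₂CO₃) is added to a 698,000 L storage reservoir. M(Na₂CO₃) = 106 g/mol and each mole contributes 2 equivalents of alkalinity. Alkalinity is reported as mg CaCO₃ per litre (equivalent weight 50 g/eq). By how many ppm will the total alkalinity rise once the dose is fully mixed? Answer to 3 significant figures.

Moles of Na₂CO₃: 57,200 g ÷ 106 g/mol = 539.6 mol → 1079 eq of alkalinity.
As CaCO₃: 1079 eq × 50 g/eq = 53,960 g.
Rise: 53,960 g / 698,000 L × 1000 = 77.31 mg/L.

77.3 ppm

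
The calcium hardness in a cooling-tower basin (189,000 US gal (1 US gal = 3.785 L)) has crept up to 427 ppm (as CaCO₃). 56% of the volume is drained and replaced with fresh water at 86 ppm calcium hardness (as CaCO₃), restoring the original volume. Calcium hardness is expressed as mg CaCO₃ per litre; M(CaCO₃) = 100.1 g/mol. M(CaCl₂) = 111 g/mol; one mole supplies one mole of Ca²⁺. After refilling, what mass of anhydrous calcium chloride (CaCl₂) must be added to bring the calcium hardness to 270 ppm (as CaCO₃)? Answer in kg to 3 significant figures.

26.9 kg

Volume: 189,000 US gal × 3.785 L/gal = 715,365 L.
After draining 56% and refilling: 427 × 0.44 + 86 × 0.56 = 236.04 ppm.
Deficit to target: 270 − 236.04 = 33.96 mg/L.
As CaCO₃: 33.96 mg/L × 715,365 L = 24,290 g; ÷ 100.1 = 242.7 mol Ca²⁺.
Mass: 242.7 × 111 = 26,940 g.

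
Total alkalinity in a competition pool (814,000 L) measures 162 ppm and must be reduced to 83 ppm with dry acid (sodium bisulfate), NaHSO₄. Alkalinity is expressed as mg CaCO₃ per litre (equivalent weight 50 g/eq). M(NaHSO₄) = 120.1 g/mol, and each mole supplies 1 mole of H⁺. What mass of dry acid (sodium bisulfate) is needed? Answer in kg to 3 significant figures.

154 kg

Alkalinity to neutralize: (162 − 83) = 79 mg/L as CaCO₃ × 814,000 L = 64,310 g as CaCO₃.
Equivalents of H⁺ required: 64,310 ÷ 50 g/eq = 1286 eq = 1286 mol NaHSO₄.
Mass of NaHSO₄: 1286 × 120.1 = 154,500 g.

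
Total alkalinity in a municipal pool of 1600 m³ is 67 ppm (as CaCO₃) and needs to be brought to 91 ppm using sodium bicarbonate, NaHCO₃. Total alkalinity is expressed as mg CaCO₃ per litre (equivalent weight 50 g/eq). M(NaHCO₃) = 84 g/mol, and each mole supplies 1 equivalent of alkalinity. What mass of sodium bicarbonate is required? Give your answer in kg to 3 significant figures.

Volume: 1600 m³ = 1,600,000 L.
Alkalinity to add: (91 − 67) = 24 mg/L as CaCO₃ × 1,600,000 L = 38,400 g as CaCO₃.
Equivalents: 38,400 g ÷ 50 g/eq = 768 eq.
NaHCO₃ supplies 1 eq per mole → 768 mol.
Mass: 768 mol × 84 g/mol = 64,510 g.

64.5 kg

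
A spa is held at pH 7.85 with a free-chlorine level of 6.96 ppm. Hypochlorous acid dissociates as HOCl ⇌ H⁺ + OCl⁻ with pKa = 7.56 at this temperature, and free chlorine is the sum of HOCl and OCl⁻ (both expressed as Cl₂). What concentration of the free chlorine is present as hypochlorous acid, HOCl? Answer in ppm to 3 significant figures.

2.36 ppm

[OCl⁻]/[HOCl] = 10^(pH − pKa) = 10^(7.85 − 7.56) = 10^0.29 = 1.95.
Fraction as HOCl = 1 / (1 + 1.95) = 0.339.
HOCl = 0.339 × 6.96 ppm = 2.359 ppm.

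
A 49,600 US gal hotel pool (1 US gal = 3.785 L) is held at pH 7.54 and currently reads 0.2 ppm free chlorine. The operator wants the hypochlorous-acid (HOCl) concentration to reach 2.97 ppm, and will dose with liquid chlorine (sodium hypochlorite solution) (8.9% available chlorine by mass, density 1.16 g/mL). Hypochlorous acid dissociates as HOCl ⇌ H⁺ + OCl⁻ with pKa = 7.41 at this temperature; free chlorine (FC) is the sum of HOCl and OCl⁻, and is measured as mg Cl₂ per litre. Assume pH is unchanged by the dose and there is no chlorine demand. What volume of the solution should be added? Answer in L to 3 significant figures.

12.3 L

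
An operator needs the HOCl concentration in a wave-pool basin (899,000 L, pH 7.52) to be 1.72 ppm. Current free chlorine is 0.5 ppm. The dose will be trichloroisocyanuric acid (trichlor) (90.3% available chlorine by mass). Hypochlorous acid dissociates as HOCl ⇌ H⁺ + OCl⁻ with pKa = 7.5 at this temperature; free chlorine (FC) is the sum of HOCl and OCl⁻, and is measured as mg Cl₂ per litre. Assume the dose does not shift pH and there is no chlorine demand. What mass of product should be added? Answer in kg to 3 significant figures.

3.01 kg

[OCl⁻]/[HOCl] = 10^(pH − pKa) = 10^(7.52 − 7.5) = 1.047; fraction as HOCl = 1/(1 + 1.047) = 0.4885.
Free chlorine required for 1.72 ppm HOCl: 1.72 / 0.4885 = 3.521 ppm.
FC to add: 3.521 − 0.5 = 3.021 mg/L as Cl₂.
Cl₂ equivalent: 3.021 mg/L × 899,000 L = 2716 g.
Product at 90.3% available Cl: 2716 / 0.903 = 3008 g.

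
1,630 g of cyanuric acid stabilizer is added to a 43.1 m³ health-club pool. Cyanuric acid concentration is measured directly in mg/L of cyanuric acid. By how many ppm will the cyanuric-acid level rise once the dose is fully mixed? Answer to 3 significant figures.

37.8 ppm

Volume: 43.1 m³ = 43,100 L.
Rise: 1,630 g / 43,100 L × 1000 = 37.82 mg/L.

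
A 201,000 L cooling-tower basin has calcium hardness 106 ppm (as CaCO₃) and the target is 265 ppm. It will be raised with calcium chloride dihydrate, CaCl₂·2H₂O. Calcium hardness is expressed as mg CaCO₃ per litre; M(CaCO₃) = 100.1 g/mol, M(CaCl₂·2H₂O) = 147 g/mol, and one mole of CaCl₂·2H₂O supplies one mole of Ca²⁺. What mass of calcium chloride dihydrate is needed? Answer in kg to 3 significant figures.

Hardness to add: (265 − 106) = 159 mg/L as CaCO₃ × 201,000 L = 31,960 g as CaCO₃.
Moles of Ca²⁺ (1 mol Ca²⁺ ≡ 1 mol CaCO₃): 31,960 / 100.1 g/mol = 319.3 mol.
Mass of CaCl₂·2H₂O: 319.3 × 147 = 46,930 g.

46.9 kg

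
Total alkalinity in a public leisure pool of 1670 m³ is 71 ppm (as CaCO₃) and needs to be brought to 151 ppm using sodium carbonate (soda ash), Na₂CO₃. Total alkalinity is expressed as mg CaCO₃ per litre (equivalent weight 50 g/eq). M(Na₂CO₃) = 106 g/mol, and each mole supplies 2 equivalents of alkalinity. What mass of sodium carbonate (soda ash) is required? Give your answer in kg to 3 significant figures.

142 kg

Volume: 1670 m³ = 1,670,000 L.
Alkalinity to add: (151 − 71) = 80 mg/L as CaCO₃ × 1,670,000 L = 133,600 g as CaCO₃.
Equivalents: 133,600 g ÷ 50 g/eq = 2672 eq.
Each mole of Na₂CO₃ supplies 2 eq, so 2672 / 2 = 1336 mol.
Mass: 1336 mol × 106 g/mol = 141,600 g.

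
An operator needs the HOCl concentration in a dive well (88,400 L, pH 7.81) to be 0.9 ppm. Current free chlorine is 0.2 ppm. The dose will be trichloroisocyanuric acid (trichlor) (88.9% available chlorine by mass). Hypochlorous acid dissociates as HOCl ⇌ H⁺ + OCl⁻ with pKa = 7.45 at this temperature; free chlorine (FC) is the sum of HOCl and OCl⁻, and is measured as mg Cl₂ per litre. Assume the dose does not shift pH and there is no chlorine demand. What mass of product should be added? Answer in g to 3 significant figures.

[OCl⁻]/[HOCl] = 10^(pH − pKa) = 10^(7.81 − 7.45) = 2.291; fraction as HOCl = 1/(1 + 2.291) = 0.3039.
Free chlorine required for 0.9 ppm HOCl: 0.9 / 0.3039 = 2.962 ppm.
FC to add: 2.962 − 0.2 = 2.762 mg/L as Cl₂.
Cl₂ equivalent: 2.762 mg/L × 88,400 L = 244.1 g.
Product at 88.9% available Cl: 244.1 / 0.889 = 274.6 g.

275 g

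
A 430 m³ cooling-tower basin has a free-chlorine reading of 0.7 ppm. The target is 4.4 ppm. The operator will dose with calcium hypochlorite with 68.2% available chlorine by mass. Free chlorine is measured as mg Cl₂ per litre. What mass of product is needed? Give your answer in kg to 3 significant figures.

2.33 kg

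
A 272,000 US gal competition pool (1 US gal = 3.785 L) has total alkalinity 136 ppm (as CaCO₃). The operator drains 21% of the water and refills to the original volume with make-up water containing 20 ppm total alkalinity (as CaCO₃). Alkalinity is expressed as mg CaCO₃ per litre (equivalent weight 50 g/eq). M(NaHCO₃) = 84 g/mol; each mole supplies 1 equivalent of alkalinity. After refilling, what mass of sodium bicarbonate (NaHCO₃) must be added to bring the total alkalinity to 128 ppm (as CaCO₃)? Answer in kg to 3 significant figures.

28.3 kg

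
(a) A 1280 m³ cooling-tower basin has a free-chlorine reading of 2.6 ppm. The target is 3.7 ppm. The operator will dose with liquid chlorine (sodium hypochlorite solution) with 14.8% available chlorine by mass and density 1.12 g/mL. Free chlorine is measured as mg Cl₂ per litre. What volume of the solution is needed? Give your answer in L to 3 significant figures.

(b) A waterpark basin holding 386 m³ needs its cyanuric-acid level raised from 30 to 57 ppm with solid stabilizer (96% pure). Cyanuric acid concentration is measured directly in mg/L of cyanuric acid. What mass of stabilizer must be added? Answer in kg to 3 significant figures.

(a) Volume: 1280 m³ = 1,280,000 L.
(a) Chlorine deficit: 3.7 − 2.6 = 1.1 ppm = 1.1 mg/L as Cl₂.
(a) Cl₂ equivalent needed: 1.1 mg/L × 1,280,000 L = 1,408,000 mg = 1408 g.
(a) Product at 14.8% available chlorine: 1408 / 0.148 = 9514 g.
(a) Volume at density 1.12 g/mL: 9514 g ÷ 1.12 g/mL = 8494 mL.

(b) Volume: 386 m³ = 386,000 L.
(b) CYA to add: (57 − 30) = 27 mg/L × 386,000 L = 10,420 g cyanuric acid.
(b) At 96% purity: 10,420 / 0.96 = 10,860 g product.

(a) 8.49 L; (b) 10.9 kg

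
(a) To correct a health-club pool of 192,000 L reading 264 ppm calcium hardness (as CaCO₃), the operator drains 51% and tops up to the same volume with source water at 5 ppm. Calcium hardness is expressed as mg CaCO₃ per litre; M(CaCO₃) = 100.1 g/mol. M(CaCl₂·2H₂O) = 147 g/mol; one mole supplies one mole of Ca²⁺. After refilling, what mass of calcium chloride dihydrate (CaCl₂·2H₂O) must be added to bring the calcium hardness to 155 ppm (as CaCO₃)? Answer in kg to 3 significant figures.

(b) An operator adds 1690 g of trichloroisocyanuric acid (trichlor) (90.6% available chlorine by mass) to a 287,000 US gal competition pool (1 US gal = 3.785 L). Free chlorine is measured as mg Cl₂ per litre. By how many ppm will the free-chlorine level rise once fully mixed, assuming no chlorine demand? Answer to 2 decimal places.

(a) After draining 51% and refilling: 264 × 0.49 + 5 × 0.51 = 131.91 ppm.
(a) Deficit to target: 155 − 131.91 = 23.09 mg/L.
(a) As CaCO₃: 23.09 mg/L × 192,000 L = 4433 g; ÷ 100.1 = 44.29 mol Ca²⁺.
(a) Mass: 44.29 × 147 = 6510 g.

(b) Volume: 287,000 US gal × 3.785 L/gal = 1,086,295 L.
(b) Available chlorine delivered: 1690 g × 0.906 = 1531 g as Cl₂.
(b) Concentration rise: 1531 g / 1,086,295 L = 1.41 mg/L = 1.41 ppm.

(a) 6.51 kg; (b) 1.41 ppm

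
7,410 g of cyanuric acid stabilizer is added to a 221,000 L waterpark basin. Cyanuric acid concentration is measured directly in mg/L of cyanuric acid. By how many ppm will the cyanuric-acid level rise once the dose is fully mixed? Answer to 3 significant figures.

33.5 ppm

Rise: 7,410 g / 221,000 L × 1000 = 33.53 mg/L.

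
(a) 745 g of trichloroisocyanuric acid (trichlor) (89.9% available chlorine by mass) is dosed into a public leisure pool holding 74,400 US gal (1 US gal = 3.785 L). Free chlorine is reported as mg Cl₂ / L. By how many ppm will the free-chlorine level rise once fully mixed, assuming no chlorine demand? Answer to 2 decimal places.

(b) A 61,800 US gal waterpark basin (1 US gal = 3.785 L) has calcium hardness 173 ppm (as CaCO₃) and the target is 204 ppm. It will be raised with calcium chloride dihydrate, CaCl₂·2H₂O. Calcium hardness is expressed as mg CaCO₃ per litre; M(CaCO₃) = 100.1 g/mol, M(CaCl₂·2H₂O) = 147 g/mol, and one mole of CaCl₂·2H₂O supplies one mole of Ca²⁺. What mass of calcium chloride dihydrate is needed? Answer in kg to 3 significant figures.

(a) 2.38 ppm; (b) 10.6 kg

(a) Volume: 74,400 US gal × 3.785 L/gal = 281,604 L.
(a) Available chlorine delivered: 745 g × 0.899 = 669.8 g as Cl₂.
(a) Concentration rise: 669.8 g / 281,604 L = 2.378 mg/L = 2.38 ppm.

(b) Volume: 61,800 US gal × 3.785 L/gal = 233,913 L.
(b) Hardness to add: (204 − 173) = 31 mg/L as CaCO₃ × 233,913 L = 7251 g as CaCO₃.
(b) Moles of Ca²⁺ (1 mol Ca²⁺ ≡ 1 mol CaCO₃): 7251 / 100.1 g/mol = 72.44 mol.
(b) Mass of CaCl₂·2H₂O: 72.44 × 147 = 10,650 g.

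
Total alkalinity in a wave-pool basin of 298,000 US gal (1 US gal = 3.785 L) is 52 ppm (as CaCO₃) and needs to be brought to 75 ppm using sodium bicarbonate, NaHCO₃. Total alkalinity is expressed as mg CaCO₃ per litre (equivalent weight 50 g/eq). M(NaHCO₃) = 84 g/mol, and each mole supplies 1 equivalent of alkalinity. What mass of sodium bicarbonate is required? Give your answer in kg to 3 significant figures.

Volume: 298,000 US gal × 3.785 L/gal = 1,127,930 L.
Alkalinity to add: (75 − 52) = 23 mg/L as CaCO₃ × 1,127,930 L = 25,940 g as CaCO₃.
Equivalents: 25,940 g ÷ 50 g/eq = 518.8 eq.
NaHCO₃ supplies 1 eq per mole → 518.8 mol.
Mass: 518.8 mol × 84 g/mol = 43,580 g.

43.6 kg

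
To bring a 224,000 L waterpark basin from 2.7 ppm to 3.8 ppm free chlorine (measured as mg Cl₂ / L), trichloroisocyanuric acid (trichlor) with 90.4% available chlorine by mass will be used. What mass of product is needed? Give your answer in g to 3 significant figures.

Chlorine deficit: 3.8 − 2.7 = 1.1 ppm = 1.1 mg/L as Cl₂.
Cl₂ equivalent needed: 1.1 mg/L × 224,000 L = 246,400 mg = 246.4 g.
Product at 90.4% available chlorine: 246.4 / 0.904 = 272.6 g.

273 g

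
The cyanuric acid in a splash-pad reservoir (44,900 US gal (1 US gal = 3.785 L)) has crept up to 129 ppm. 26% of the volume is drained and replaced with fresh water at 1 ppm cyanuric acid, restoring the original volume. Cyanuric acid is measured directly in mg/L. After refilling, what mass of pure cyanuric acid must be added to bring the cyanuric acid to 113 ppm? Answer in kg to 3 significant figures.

2.94 kg

Volume: 44,900 US gal × 3.785 L/gal = 169,946 L.
After draining 26% and refilling: 129 × 0.74 + 1 × 0.26 = 95.72 ppm.
Deficit to target: 113 − 95.72 = 17.28 mg/L.
Mass: 17.28 mg/L × 169,946 L = 2937 g cyanuric acid.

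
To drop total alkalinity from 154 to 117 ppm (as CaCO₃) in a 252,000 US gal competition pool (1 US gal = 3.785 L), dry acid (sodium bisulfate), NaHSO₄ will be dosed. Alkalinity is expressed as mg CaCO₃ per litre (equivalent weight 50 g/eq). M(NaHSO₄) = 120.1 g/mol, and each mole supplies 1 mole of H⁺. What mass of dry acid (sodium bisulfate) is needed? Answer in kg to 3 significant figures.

84.8 kg

Volume: 252,000 US gal × 3.785 L/gal = 953,820 L.
Alkalinity to neutralize: (154 − 117) = 37 mg/L as CaCO₃ × 953,820 L = 35,290 g as CaCO₃.
Equivalents of H⁺ required: 35,290 ÷ 50 g/eq = 705.8 eq = 705.8 mol NaHSO₄.
Mass of NaHSO₄: 705.8 × 120.1 = 84,770 g.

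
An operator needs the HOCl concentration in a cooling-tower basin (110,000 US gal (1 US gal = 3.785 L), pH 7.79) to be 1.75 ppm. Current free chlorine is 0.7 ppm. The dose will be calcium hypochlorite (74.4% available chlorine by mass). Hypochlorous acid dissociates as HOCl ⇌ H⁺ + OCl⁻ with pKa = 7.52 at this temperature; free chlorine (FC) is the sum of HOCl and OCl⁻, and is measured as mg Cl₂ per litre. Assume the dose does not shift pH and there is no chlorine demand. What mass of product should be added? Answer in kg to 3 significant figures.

2.41 kg

Volume: 110,000 US gal × 3.785 L/gal = 416,350 L.
[OCl⁻]/[HOCl] = 10^(pH − pKa) = 10^(7.79 − 7.52) = 1.862; fraction as HOCl = 1/(1 + 1.862) = 0.3494.
Free chlorine required for 1.75 ppm HOCl: 1.75 / 0.3494 = 5.009 ppm.
FC to add: 5.009 − 0.7 = 4.309 mg/L as Cl₂.
Cl₂ equivalent: 4.309 mg/L × 416,350 L = 1794 g.
Product at 74.4% available Cl: 1794 / 0.744 = 2411 g.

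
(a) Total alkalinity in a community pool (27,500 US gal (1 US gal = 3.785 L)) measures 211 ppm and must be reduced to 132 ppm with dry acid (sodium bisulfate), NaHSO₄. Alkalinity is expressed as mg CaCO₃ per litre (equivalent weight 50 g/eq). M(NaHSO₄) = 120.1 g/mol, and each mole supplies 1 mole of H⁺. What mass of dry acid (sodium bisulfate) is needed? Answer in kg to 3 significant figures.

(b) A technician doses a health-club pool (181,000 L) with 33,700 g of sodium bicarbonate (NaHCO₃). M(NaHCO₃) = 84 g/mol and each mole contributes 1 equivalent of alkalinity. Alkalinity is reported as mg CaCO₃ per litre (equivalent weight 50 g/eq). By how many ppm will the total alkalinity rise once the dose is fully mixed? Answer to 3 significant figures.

(a) 19.8 kg; (b) 111 ppm

(a) Volume: 27,500 US gal × 3.785 L/gal = 104,088 L.
(a) Alkalinity to neutralize: (211 − 132) = 79 mg/L as CaCO₃ × 104,088 L = 8223 g as CaCO₃.
(a) Equivalents of H⁺ required: 8223 ÷ 50 g/eq = 164.5 eq = 164.5 mol NaHSO₄.
(a) Mass of NaHSO₄: 164.5 × 120.1 = 19,750 g.

(b) Moles of NaHCO₃: 33,700 g ÷ 84 g/mol = 401.2 mol → 401.2 eq of alkalinity.
(b) As CaCO₃: 401.2 eq × 50 g/eq = 20,060 g.
(b) Rise: 20,060 g / 181,000 L × 1000 = 110.8 mg/L.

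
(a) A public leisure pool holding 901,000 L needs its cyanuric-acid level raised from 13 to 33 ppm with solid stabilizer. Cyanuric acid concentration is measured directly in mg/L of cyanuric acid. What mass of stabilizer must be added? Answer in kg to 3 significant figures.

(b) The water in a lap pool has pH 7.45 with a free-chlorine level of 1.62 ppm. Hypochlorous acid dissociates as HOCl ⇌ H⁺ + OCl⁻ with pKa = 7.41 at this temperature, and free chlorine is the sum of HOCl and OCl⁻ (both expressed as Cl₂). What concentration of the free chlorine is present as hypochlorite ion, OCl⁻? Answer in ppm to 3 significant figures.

(a) CYA to add: (33 − 13) = 20 mg/L × 901,000 L = 18,020 g cyanuric acid.

(b) [OCl⁻]/[HOCl] = 10^(pH − pKa) = 10^(7.45 − 7.41) = 10^0.04 = 1.096.
(b) Fraction as HOCl = 1 / (1 + 1.096) = 0.477.
(b) OCl⁻ = (1 − 0.477) × 1.62 ppm = 0.8473 ppm.

(a) 18.0 kg; (b) 0.847 ppm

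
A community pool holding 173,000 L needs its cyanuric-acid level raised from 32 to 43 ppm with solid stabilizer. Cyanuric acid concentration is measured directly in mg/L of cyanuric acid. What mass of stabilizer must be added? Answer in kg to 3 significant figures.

1.90 kg

CYA to add: (43 − 32) = 11 mg/L × 173,000 L = 1903 g cyanuric acid.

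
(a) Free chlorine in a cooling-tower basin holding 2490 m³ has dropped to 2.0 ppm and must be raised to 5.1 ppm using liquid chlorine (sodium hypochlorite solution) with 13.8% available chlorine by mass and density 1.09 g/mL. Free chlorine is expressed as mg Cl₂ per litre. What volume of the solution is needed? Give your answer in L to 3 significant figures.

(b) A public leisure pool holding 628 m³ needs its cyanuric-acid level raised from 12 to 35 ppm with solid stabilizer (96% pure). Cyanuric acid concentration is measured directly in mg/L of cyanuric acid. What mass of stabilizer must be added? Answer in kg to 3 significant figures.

(a) Volume: 2490 m³ = 2,490,000 L.
(a) Chlorine deficit: 5.1 − 2.0 = 3.1 ppm = 3.1 mg/L as Cl₂.
(a) Cl₂ equivalent needed: 3.1 mg/L × 2,490,000 L = 7,719,000 mg = 7719 g.
(a) Product at 13.8% available chlorine: 7719 / 0.138 = 55,930 g.
(a) Volume at density 1.09 g/mL: 55,930 g ÷ 1.09 g/mL = 51,320 mL.

(b) Volume: 628 m³ = 628,000 L.
(b) CYA to add: (35 − 12) = 23 mg/L × 628,000 L = 14,440 g cyanuric acid.
(b) At 96% purity: 14,440 / 0.96 = 15,050 g product.

(a) 51.3 L; (b) 15.0 kg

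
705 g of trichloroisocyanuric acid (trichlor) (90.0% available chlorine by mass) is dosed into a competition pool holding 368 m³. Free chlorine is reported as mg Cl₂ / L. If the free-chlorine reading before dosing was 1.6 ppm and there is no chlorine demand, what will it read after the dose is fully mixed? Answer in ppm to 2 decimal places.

3.32 ppm

Volume: 368 m³ = 368,000 L.
Available chlorine delivered: 705 g × 0.9 = 634.5 g as Cl₂.
Concentration rise: 634.5 g / 368,000 L = 1.724 mg/L = 1.72 ppm.
Final FC: 1.6 + 1.72 = 3.32 ppm.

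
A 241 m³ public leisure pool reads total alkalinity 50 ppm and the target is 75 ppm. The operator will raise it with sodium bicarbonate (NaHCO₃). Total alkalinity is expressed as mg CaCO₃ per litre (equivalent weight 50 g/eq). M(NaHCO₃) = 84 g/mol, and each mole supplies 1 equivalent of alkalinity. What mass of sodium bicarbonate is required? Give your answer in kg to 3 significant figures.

Volume: 241 m³ = 241,000 L.
Alkalinity to add: (75 − 50) = 25 mg/L as CaCO₃ × 241,000 L = 6025 g as CaCO₃.
Equivalents: 6025 g ÷ 50 g/eq = 120.5 eq.
NaHCO₃ supplies 1 eq per mole → 120.5 mol.
Mass: 120.5 mol × 84 g/mol = 10,120 g.

10.1 kg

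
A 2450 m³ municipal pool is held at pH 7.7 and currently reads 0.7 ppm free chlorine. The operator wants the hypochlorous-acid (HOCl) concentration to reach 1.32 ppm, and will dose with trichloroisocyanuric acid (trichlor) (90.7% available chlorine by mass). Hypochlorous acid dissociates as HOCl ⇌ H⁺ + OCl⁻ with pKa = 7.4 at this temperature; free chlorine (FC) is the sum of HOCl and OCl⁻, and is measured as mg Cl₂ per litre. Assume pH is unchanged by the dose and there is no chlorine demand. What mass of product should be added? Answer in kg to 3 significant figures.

8.79 kg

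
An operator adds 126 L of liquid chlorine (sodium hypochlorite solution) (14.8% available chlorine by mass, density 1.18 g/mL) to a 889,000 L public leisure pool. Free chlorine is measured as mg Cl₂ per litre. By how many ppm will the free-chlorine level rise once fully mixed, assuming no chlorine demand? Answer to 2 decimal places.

Mass of solution: 126 L × 1000 mL/L × 1.18 g/mL = 148,700 g.
Available chlorine delivered: 148,700 g × 0.148 = 22,000 g as Cl₂.
Concentration rise: 22,000 g / 889,000 L = 24.75 mg/L = 24.75 ppm.

24.75 ppm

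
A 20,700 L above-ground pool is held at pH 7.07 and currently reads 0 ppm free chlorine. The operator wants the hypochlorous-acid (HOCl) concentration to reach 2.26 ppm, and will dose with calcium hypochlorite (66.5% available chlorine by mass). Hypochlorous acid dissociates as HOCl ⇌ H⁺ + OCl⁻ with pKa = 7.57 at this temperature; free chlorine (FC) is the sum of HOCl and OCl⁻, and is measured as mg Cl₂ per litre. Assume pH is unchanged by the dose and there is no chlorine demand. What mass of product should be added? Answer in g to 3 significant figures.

[OCl⁻]/[HOCl] = 10^(pH − pKa) = 10^(7.07 − 7.57) = 0.3162; fraction as HOCl = 1/(1 + 0.3162) = 0.7597.
Free chlorine required for 2.26 ppm HOCl: 2.26 / 0.7597 = 2.975 ppm.
FC to add: 2.975 − 0 = 2.975 mg/L as Cl₂.
Cl₂ equivalent: 2.975 mg/L × 20,700 L = 61.58 g.
Product at 66.5% available Cl: 61.58 / 0.665 = 92.6 g.

92.6 g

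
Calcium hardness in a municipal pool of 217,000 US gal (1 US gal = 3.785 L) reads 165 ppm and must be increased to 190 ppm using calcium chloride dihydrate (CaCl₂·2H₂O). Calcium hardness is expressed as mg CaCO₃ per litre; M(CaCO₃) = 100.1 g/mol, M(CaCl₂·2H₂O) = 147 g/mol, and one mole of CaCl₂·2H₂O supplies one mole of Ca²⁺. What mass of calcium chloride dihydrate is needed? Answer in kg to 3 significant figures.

30.2 kg

Volume: 217,000 US gal × 3.785 L/gal = 821,345 L.
Hardness to add: (190 − 165) = 25 mg/L as CaCO₃ × 821,345 L = 20,530 g as CaCO₃.
Moles of Ca²⁺ (1 mol Ca²⁺ ≡ 1 mol CaCO₃): 20,530 / 100.1 g/mol = 205.1 mol.
Mass of CaCl₂·2H₂O: 205.1 × 147 = 30,150 g.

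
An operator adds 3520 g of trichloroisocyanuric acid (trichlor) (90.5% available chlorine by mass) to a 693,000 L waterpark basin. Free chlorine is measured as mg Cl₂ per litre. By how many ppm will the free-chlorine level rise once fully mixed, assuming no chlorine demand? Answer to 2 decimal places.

4.60 ppm

Available chlorine delivered: 3520 g × 0.905 = 3186 g as Cl₂.
Concentration rise: 3186 g / 693,000 L = 4.597 mg/L = 4.60 ppm.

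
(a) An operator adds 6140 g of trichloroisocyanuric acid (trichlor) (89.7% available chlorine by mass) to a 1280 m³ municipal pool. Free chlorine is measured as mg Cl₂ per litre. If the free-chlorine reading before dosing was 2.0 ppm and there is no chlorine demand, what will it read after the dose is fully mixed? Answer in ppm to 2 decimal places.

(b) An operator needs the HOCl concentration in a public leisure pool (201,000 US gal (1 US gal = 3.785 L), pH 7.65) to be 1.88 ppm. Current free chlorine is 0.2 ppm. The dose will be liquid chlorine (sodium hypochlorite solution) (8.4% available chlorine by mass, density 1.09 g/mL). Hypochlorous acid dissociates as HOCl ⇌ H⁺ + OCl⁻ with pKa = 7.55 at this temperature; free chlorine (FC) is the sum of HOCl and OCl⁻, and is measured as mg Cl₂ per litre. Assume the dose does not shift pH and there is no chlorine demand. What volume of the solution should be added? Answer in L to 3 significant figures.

(a) Volume: 1280 m³ = 1,280,000 L.
(a) Available chlorine delivered: 6140 g × 0.897 = 5508 g as Cl₂.
(a) Concentration rise: 5508 g / 1,280,000 L = 4.303 mg/L = 4.30 ppm.
(a) Final FC: 2.0 + 4.30 = 6.30 ppm.

(b) Volume: 201,000 US gal × 3.785 L/gal = 760,785 L.
(b) [OCl⁻]/[HOCl] = 10^(pH − pKa) = 10^(7.65 − 7.55) = 1.259; fraction as HOCl = 1/(1 + 1.259) = 0.4427.
(b) Free chlorine required for 1.88 ppm HOCl: 1.88 / 0.4427 = 4.247 ppm.
(b) FC to add: 4.247 − 0.2 = 4.047 mg/L as Cl₂.
(b) Cl₂ equivalent: 4.047 mg/L × 760,785 L = 3079 g.
(b) Product at 8.4% available Cl: 3079 / 0.084 = 36,650 g.
(b) Volume: 36,650 g ÷ 1.09 g/mL = 33,630 mL.

(a) 6.30 ppm; (b) 33.6 L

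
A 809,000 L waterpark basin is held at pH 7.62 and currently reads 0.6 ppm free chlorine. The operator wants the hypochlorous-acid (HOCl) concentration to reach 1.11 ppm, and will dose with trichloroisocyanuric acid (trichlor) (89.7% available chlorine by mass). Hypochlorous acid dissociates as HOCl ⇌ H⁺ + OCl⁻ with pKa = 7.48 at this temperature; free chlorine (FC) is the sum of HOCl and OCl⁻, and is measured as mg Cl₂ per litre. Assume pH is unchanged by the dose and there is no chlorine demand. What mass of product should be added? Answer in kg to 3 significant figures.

1.84 kg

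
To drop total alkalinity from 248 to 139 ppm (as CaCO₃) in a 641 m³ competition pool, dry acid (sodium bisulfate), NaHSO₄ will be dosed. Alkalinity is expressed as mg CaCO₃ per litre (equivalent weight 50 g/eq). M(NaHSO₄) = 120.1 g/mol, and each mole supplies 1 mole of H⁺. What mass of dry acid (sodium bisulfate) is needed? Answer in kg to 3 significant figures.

Volume: 641 m³ = 641,000 L.
Alkalinity to neutralize: (248 − 139) = 109 mg/L as CaCO₃ × 641,000 L = 69,870 g as CaCO₃.
Equivalents of H⁺ required: 69,870 ÷ 50 g/eq = 1397 eq = 1397 mol NaHSO₄.
Mass of NaHSO₄: 1397 × 120.1 = 167,800 g.

168 kg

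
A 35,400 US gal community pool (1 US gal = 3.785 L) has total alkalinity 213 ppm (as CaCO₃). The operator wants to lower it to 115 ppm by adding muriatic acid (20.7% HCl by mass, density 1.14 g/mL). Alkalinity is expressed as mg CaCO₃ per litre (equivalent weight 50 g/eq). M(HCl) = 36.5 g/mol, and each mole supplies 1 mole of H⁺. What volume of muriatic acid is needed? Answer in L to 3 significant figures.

40.6 L

Volume: 35,400 US gal × 3.785 L/gal = 133,989 L.
Alkalinity to neutralize: (213 − 115) = 98 mg/L as CaCO₃ × 133,989 L = 13,130 g as CaCO₃.
Equivalents of H⁺ required: 13,130 ÷ 50 g/eq = 262.6 eq = 262.6 mol HCl.
Mass of HCl: 262.6 × 36.5 = 9586 g.
Mass of 20.7% solution: 9586 / 0.207 = 46,310 g.
Volume: 46,310 g ÷ 1.14 g/mL = 40,620 mL.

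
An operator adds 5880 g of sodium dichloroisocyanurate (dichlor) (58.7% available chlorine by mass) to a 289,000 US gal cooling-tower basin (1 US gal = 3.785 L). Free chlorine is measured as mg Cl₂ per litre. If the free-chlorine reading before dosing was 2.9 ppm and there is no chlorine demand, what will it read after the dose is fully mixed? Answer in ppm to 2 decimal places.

Volume: 289,000 US gal × 3.785 L/gal = 1,093,865 L.
Available chlorine delivered: 5880 g × 0.587 = 3452 g as Cl₂.
Concentration rise: 3452 g / 1,093,865 L = 3.155 mg/L = 3.16 ppm.
Final FC: 2.9 + 3.16 = 6.06 ppm.

6.06 ppm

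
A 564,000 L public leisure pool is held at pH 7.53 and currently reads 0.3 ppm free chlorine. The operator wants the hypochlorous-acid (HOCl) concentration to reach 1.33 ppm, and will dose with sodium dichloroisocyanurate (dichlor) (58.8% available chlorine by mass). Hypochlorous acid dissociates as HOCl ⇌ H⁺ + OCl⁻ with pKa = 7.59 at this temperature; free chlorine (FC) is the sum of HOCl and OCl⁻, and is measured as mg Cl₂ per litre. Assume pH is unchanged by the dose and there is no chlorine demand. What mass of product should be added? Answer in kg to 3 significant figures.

[OCl⁻]/[HOCl] = 10^(pH − pKa) = 10^(7.53 − 7.59) = 0.871; fraction as HOCl = 1/(1 + 0.871) = 0.5345.
Free chlorine required for 1.33 ppm HOCl: 1.33 / 0.5345 = 2.488 ppm.
FC to add: 2.488 − 0.3 = 2.188 mg/L as Cl₂.
Cl₂ equivalent: 2.188 mg/L × 564,000 L = 1234 g.
Product at 58.8% available Cl: 1234 / 0.588 = 2099 g.

2.10 kg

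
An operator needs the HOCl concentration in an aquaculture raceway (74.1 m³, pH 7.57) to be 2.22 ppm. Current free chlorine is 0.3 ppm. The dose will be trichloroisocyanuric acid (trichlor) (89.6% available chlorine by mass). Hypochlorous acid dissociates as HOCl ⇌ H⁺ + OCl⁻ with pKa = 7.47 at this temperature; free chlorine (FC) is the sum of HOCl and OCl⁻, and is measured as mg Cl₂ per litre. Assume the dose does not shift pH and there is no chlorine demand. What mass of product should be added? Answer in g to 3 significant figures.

390 g

Volume: 74.1 m³ = 74,100 L.
[OCl⁻]/[HOCl] = 10^(pH − pKa) = 10^(7.57 − 7.47) = 1.259; fraction as HOCl = 1/(1 + 1.259) = 0.4427.
Free chlorine required for 2.22 ppm HOCl: 2.22 / 0.4427 = 5.015 ppm.
FC to add: 5.015 − 0.3 = 4.715 mg/L as Cl₂.
Cl₂ equivalent: 4.715 mg/L × 74,100 L = 349.4 g.
Product at 89.6% available Cl: 349.4 / 0.896 = 389.9 g.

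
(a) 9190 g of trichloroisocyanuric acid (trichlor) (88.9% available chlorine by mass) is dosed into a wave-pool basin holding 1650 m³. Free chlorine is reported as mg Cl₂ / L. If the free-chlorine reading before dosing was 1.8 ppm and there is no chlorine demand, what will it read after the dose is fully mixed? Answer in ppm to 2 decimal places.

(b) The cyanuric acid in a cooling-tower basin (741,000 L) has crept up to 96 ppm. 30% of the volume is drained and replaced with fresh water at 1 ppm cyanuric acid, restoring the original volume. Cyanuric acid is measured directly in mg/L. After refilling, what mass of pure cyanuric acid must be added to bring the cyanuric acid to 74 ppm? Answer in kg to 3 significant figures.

(a) Volume: 1650 m³ = 1,650,000 L.
(a) Available chlorine delivered: 9190 g × 0.889 = 8170 g as Cl₂.
(a) Concentration rise: 8170 g / 1,650,000 L = 4.951 mg/L = 4.95 ppm.
(a) Final FC: 1.8 + 4.95 = 6.75 ppm.

(b) After draining 30% and refilling: 96 × 0.70 + 1 × 0.30 = 67.5 ppm.
(b) Deficit to target: 74 − 67.5 = 6.5 mg/L.
(b) Mass: 6.5 mg/L × 741,000 L = 4817 g cyanuric acid.

(a) 6.75 ppm; (b) 4.82 kg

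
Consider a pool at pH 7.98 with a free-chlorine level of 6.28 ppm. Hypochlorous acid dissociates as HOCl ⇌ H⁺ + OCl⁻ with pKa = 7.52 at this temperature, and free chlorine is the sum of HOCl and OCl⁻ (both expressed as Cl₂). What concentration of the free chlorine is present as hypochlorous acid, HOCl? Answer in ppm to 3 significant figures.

[OCl⁻]/[HOCl] = 10^(pH − pKa) = 10^(7.98 − 7.52) = 10^0.46 = 2.884.
Fraction as HOCl = 1 / (1 + 2.884) = 0.2575.
HOCl = 0.2575 × 6.28 ppm = 1.617 ppm.

1.62 ppm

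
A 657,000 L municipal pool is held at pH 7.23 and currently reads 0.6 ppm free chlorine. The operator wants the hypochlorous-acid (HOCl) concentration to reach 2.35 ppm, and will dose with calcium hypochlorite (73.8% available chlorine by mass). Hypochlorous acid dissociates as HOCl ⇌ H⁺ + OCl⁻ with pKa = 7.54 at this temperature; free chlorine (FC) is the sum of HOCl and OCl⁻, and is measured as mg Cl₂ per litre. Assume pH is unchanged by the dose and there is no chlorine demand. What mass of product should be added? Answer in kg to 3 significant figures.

[OCl⁻]/[HOCl] = 10^(pH − pKa) = 10^(7.23 − 7.54) = 0.4898; fraction as HOCl = 1/(1 + 0.4898) = 0.6712.
Free chlorine required for 2.35 ppm HOCl: 2.35 / 0.6712 = 3.501 ppm.
FC to add: 3.501 − 0.6 = 2.901 mg/L as Cl₂.
Cl₂ equivalent: 2.901 mg/L × 657,000 L = 1906 g.
Product at 73.8% available Cl: 1906 / 0.738 = 2583 g.

2.58 kg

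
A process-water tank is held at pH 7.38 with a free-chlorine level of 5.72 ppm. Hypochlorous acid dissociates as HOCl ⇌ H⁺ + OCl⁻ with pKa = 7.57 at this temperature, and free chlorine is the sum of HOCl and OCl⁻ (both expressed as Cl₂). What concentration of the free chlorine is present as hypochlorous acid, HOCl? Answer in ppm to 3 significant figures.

3.48 ppm

[OCl⁻]/[HOCl] = 10^(pH − pKa) = 10^(7.38 − 7.57) = 10^-0.19 = 0.6457.
Fraction as HOCl = 1 / (1 + 0.6457) = 0.6077.
HOCl = 0.6077 × 5.72 ppm = 3.476 ppm.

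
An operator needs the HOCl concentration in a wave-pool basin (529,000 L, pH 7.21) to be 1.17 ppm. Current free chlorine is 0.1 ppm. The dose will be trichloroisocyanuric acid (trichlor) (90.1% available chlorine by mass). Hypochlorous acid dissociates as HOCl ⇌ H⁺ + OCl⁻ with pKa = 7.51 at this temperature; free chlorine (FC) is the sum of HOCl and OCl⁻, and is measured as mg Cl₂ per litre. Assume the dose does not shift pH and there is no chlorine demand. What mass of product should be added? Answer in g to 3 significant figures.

[OCl⁻]/[HOCl] = 10^(pH − pKa) = 10^(7.21 − 7.51) = 0.5012; fraction as HOCl = 1/(1 + 0.5012) = 0.6661.
Free chlorine required for 1.17 ppm HOCl: 1.17 / 0.6661 = 1.756 ppm.
FC to add: 1.756 − 0.1 = 1.656 mg/L as Cl₂.
Cl₂ equivalent: 1.656 mg/L × 529,000 L = 876.2 g.
Product at 90.1% available Cl: 876.2 / 0.901 = 972.5 g.

973 g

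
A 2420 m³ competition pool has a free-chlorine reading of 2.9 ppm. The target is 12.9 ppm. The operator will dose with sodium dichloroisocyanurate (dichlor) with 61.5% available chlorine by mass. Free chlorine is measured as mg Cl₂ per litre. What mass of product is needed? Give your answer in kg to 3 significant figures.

39.3 kg

Volume: 2420 m³ = 2,420,000 L.
Chlorine deficit: 12.9 − 2.9 = 10 ppm = 10 mg/L as Cl₂.
Cl₂ equivalent needed: 10 mg/L × 2,420,000 L = 24,200,000 mg = 24,200 g.
Product at 61.5% available chlorine: 24,200 / 0.615 = 39,350 g.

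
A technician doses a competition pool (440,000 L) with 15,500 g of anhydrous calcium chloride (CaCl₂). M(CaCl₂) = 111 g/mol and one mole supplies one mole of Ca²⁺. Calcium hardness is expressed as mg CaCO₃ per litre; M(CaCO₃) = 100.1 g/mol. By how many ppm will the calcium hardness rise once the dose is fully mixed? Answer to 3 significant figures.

31.8 ppm

Moles of Ca²⁺: 15,500 g ÷ 111 g/mol = 139.6 mol.
As CaCO₃: 139.6 mol × 100.1 g/mol = 13,980 g.
Rise: 13,980 g / 440,000 L × 1000 = 31.77 mg/L.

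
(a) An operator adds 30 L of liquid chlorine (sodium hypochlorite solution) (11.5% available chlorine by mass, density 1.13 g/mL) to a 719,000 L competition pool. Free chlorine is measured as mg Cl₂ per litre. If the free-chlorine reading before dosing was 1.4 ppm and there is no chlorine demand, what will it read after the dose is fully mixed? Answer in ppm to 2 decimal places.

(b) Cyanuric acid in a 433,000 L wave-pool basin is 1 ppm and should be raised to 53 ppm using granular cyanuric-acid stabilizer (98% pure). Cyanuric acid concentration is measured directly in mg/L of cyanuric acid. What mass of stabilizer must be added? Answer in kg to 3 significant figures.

(a) Mass of solution: 30 L × 1000 mL/L × 1.13 g/mL = 33,900 g.
(a) Available chlorine delivered: 33,900 g × 0.115 = 3898 g as Cl₂.
(a) Concentration rise: 3898 g / 719,000 L = 5.422 mg/L = 5.42 ppm.
(a) Final FC: 1.4 + 5.42 = 6.82 ppm.

(b) CYA to add: (53 − 1) = 52 mg/L × 433,000 L = 22,520 g cyanuric acid.
(b) At 98% purity: 22,520 / 0.98 = 22,980 g product.

(a) 6.82 ppm; (b) 23.0 kg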